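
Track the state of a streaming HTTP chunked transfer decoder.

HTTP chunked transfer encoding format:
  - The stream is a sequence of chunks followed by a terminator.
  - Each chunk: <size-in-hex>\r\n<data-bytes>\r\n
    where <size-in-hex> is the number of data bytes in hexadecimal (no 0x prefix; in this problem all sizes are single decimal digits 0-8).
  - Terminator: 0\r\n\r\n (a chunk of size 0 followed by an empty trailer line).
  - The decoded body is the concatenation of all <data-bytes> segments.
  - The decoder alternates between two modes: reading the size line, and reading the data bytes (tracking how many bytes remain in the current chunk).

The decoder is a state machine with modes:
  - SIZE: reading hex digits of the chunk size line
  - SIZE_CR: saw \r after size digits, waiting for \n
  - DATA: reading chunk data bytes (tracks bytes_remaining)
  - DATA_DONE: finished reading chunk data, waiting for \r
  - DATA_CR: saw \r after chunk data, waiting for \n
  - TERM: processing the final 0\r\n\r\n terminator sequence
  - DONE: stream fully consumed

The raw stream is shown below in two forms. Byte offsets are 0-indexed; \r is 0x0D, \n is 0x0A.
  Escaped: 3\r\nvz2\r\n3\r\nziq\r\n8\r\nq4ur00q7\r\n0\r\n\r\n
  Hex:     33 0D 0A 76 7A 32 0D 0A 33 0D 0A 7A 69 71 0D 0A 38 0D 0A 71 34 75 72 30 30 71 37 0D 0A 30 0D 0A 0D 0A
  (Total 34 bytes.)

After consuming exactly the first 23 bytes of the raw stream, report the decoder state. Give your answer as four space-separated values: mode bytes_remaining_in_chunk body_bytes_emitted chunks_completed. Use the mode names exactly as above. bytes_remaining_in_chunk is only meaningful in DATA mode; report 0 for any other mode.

Byte 0 = '3': mode=SIZE remaining=0 emitted=0 chunks_done=0
Byte 1 = 0x0D: mode=SIZE_CR remaining=0 emitted=0 chunks_done=0
Byte 2 = 0x0A: mode=DATA remaining=3 emitted=0 chunks_done=0
Byte 3 = 'v': mode=DATA remaining=2 emitted=1 chunks_done=0
Byte 4 = 'z': mode=DATA remaining=1 emitted=2 chunks_done=0
Byte 5 = '2': mode=DATA_DONE remaining=0 emitted=3 chunks_done=0
Byte 6 = 0x0D: mode=DATA_CR remaining=0 emitted=3 chunks_done=0
Byte 7 = 0x0A: mode=SIZE remaining=0 emitted=3 chunks_done=1
Byte 8 = '3': mode=SIZE remaining=0 emitted=3 chunks_done=1
Byte 9 = 0x0D: mode=SIZE_CR remaining=0 emitted=3 chunks_done=1
Byte 10 = 0x0A: mode=DATA remaining=3 emitted=3 chunks_done=1
Byte 11 = 'z': mode=DATA remaining=2 emitted=4 chunks_done=1
Byte 12 = 'i': mode=DATA remaining=1 emitted=5 chunks_done=1
Byte 13 = 'q': mode=DATA_DONE remaining=0 emitted=6 chunks_done=1
Byte 14 = 0x0D: mode=DATA_CR remaining=0 emitted=6 chunks_done=1
Byte 15 = 0x0A: mode=SIZE remaining=0 emitted=6 chunks_done=2
Byte 16 = '8': mode=SIZE remaining=0 emitted=6 chunks_done=2
Byte 17 = 0x0D: mode=SIZE_CR remaining=0 emitted=6 chunks_done=2
Byte 18 = 0x0A: mode=DATA remaining=8 emitted=6 chunks_done=2
Byte 19 = 'q': mode=DATA remaining=7 emitted=7 chunks_done=2
Byte 20 = '4': mode=DATA remaining=6 emitted=8 chunks_done=2
Byte 21 = 'u': mode=DATA remaining=5 emitted=9 chunks_done=2
Byte 22 = 'r': mode=DATA remaining=4 emitted=10 chunks_done=2

Answer: DATA 4 10 2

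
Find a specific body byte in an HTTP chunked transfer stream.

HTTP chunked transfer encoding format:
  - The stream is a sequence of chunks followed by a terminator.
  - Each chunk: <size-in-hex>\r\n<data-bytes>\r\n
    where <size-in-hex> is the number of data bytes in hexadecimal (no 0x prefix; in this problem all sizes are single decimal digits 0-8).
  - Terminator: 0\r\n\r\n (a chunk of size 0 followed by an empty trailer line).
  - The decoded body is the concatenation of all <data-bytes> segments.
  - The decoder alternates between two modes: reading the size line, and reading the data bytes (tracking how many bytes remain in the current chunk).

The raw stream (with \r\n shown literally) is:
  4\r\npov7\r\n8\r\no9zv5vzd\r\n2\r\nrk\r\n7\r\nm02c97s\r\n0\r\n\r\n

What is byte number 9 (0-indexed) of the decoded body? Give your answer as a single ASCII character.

Chunk 1: stream[0..1]='4' size=0x4=4, data at stream[3..7]='pov7' -> body[0..4], body so far='pov7'
Chunk 2: stream[9..10]='8' size=0x8=8, data at stream[12..20]='o9zv5vzd' -> body[4..12], body so far='pov7o9zv5vzd'
Chunk 3: stream[22..23]='2' size=0x2=2, data at stream[25..27]='rk' -> body[12..14], body so far='pov7o9zv5vzdrk'
Chunk 4: stream[29..30]='7' size=0x7=7, data at stream[32..39]='m02c97s' -> body[14..21], body so far='pov7o9zv5vzdrkm02c97s'
Chunk 5: stream[41..42]='0' size=0 (terminator). Final body='pov7o9zv5vzdrkm02c97s' (21 bytes)
Body byte 9 = 'v'

Answer: v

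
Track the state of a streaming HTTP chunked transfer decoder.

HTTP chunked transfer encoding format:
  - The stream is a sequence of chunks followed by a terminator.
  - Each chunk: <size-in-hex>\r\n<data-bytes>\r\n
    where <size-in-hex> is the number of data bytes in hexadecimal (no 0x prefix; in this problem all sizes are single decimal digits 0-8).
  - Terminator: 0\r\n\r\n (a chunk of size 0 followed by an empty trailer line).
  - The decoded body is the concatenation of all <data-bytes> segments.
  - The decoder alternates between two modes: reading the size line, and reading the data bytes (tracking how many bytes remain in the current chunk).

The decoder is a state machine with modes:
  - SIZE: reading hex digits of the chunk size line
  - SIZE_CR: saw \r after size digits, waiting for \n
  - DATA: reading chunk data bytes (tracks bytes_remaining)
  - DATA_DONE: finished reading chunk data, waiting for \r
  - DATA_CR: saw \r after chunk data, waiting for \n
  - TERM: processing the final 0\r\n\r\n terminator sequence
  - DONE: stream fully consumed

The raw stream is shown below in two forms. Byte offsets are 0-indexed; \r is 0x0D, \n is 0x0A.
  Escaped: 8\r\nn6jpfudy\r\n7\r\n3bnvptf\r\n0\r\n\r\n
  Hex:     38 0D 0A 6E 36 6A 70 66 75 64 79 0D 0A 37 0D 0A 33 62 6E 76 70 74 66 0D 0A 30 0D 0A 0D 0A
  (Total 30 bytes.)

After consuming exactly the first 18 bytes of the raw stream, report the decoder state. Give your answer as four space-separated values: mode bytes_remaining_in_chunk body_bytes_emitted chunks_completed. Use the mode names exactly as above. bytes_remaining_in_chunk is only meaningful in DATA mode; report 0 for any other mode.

Answer: DATA 5 10 1

Derivation:
Byte 0 = '8': mode=SIZE remaining=0 emitted=0 chunks_done=0
Byte 1 = 0x0D: mode=SIZE_CR remaining=0 emitted=0 chunks_done=0
Byte 2 = 0x0A: mode=DATA remaining=8 emitted=0 chunks_done=0
Byte 3 = 'n': mode=DATA remaining=7 emitted=1 chunks_done=0
Byte 4 = '6': mode=DATA remaining=6 emitted=2 chunks_done=0
Byte 5 = 'j': mode=DATA remaining=5 emitted=3 chunks_done=0
Byte 6 = 'p': mode=DATA remaining=4 emitted=4 chunks_done=0
Byte 7 = 'f': mode=DATA remaining=3 emitted=5 chunks_done=0
Byte 8 = 'u': mode=DATA remaining=2 emitted=6 chunks_done=0
Byte 9 = 'd': mode=DATA remaining=1 emitted=7 chunks_done=0
Byte 10 = 'y': mode=DATA_DONE remaining=0 emitted=8 chunks_done=0
Byte 11 = 0x0D: mode=DATA_CR remaining=0 emitted=8 chunks_done=0
Byte 12 = 0x0A: mode=SIZE remaining=0 emitted=8 chunks_done=1
Byte 13 = '7': mode=SIZE remaining=0 emitted=8 chunks_done=1
Byte 14 = 0x0D: mode=SIZE_CR remaining=0 emitted=8 chunks_done=1
Byte 15 = 0x0A: mode=DATA remaining=7 emitted=8 chunks_done=1
Byte 16 = '3': mode=DATA remaining=6 emitted=9 chunks_done=1
Byte 17 = 'b': mode=DATA remaining=5 emitted=10 chunks_done=1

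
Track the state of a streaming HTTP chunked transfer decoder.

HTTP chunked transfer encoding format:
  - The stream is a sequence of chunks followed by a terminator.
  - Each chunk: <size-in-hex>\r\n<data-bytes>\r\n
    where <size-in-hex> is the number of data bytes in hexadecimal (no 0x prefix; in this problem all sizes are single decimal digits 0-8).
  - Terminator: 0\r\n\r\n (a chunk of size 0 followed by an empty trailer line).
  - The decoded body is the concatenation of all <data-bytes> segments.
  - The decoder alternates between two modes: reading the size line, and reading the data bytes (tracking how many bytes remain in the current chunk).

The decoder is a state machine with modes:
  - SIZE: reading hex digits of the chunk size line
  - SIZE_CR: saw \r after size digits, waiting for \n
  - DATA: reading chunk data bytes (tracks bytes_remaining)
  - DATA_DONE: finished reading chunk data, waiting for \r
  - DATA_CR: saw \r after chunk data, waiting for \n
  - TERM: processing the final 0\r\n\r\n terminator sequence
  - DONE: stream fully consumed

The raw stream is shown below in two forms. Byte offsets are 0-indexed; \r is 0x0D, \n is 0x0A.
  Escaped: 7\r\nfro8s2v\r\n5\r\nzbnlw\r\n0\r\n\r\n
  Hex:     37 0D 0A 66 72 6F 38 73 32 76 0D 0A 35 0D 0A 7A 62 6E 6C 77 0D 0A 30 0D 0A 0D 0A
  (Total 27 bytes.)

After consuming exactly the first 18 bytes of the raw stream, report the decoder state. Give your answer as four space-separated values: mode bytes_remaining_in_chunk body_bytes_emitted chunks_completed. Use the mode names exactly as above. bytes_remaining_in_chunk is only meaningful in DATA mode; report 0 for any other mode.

Answer: DATA 2 10 1

Derivation:
Byte 0 = '7': mode=SIZE remaining=0 emitted=0 chunks_done=0
Byte 1 = 0x0D: mode=SIZE_CR remaining=0 emitted=0 chunks_done=0
Byte 2 = 0x0A: mode=DATA remaining=7 emitted=0 chunks_done=0
Byte 3 = 'f': mode=DATA remaining=6 emitted=1 chunks_done=0
Byte 4 = 'r': mode=DATA remaining=5 emitted=2 chunks_done=0
Byte 5 = 'o': mode=DATA remaining=4 emitted=3 chunks_done=0
Byte 6 = '8': mode=DATA remaining=3 emitted=4 chunks_done=0
Byte 7 = 's': mode=DATA remaining=2 emitted=5 chunks_done=0
Byte 8 = '2': mode=DATA remaining=1 emitted=6 chunks_done=0
Byte 9 = 'v': mode=DATA_DONE remaining=0 emitted=7 chunks_done=0
Byte 10 = 0x0D: mode=DATA_CR remaining=0 emitted=7 chunks_done=0
Byte 11 = 0x0A: mode=SIZE remaining=0 emitted=7 chunks_done=1
Byte 12 = '5': mode=SIZE remaining=0 emitted=7 chunks_done=1
Byte 13 = 0x0D: mode=SIZE_CR remaining=0 emitted=7 chunks_done=1
Byte 14 = 0x0A: mode=DATA remaining=5 emitted=7 chunks_done=1
Byte 15 = 'z': mode=DATA remaining=4 emitted=8 chunks_done=1
Byte 16 = 'b': mode=DATA remaining=3 emitted=9 chunks_done=1
Byte 17 = 'n': mode=DATA remaining=2 emitted=10 chunks_done=1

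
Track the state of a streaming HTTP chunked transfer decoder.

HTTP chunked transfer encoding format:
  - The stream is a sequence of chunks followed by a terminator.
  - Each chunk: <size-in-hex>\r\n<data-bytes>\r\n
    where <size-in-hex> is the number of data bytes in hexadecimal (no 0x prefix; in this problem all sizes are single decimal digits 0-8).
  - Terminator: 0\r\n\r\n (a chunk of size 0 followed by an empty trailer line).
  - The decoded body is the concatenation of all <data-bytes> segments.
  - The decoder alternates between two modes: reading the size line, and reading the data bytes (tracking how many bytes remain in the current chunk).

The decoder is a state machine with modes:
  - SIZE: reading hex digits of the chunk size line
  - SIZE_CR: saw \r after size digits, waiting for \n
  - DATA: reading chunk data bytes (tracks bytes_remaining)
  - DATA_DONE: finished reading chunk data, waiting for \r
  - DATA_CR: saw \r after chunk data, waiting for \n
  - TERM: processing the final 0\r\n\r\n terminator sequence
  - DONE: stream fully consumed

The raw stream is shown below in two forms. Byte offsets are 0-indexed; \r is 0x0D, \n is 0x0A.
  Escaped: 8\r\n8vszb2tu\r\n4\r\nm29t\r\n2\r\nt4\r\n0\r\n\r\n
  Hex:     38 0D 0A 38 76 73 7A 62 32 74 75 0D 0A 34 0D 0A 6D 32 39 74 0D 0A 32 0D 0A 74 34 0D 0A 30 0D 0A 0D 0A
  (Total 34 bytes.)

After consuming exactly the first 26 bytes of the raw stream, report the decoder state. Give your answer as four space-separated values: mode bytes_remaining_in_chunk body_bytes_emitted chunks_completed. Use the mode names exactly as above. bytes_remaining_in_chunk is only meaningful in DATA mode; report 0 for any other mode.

Answer: DATA 1 13 2

Derivation:
Byte 0 = '8': mode=SIZE remaining=0 emitted=0 chunks_done=0
Byte 1 = 0x0D: mode=SIZE_CR remaining=0 emitted=0 chunks_done=0
Byte 2 = 0x0A: mode=DATA remaining=8 emitted=0 chunks_done=0
Byte 3 = '8': mode=DATA remaining=7 emitted=1 chunks_done=0
Byte 4 = 'v': mode=DATA remaining=6 emitted=2 chunks_done=0
Byte 5 = 's': mode=DATA remaining=5 emitted=3 chunks_done=0
Byte 6 = 'z': mode=DATA remaining=4 emitted=4 chunks_done=0
Byte 7 = 'b': mode=DATA remaining=3 emitted=5 chunks_done=0
Byte 8 = '2': mode=DATA remaining=2 emitted=6 chunks_done=0
Byte 9 = 't': mode=DATA remaining=1 emitted=7 chunks_done=0
Byte 10 = 'u': mode=DATA_DONE remaining=0 emitted=8 chunks_done=0
Byte 11 = 0x0D: mode=DATA_CR remaining=0 emitted=8 chunks_done=0
Byte 12 = 0x0A: mode=SIZE remaining=0 emitted=8 chunks_done=1
Byte 13 = '4': mode=SIZE remaining=0 emitted=8 chunks_done=1
Byte 14 = 0x0D: mode=SIZE_CR remaining=0 emitted=8 chunks_done=1
Byte 15 = 0x0A: mode=DATA remaining=4 emitted=8 chunks_done=1
Byte 16 = 'm': mode=DATA remaining=3 emitted=9 chunks_done=1
Byte 17 = '2': mode=DATA remaining=2 emitted=10 chunks_done=1
Byte 18 = '9': mode=DATA remaining=1 emitted=11 chunks_done=1
Byte 19 = 't': mode=DATA_DONE remaining=0 emitted=12 chunks_done=1
Byte 20 = 0x0D: mode=DATA_CR remaining=0 emitted=12 chunks_done=1
Byte 21 = 0x0A: mode=SIZE remaining=0 emitted=12 chunks_done=2
Byte 22 = '2': mode=SIZE remaining=0 emitted=12 chunks_done=2
Byte 23 = 0x0D: mode=SIZE_CR remaining=0 emitted=12 chunks_done=2
Byte 24 = 0x0A: mode=DATA remaining=2 emitted=12 chunks_done=2
Byte 25 = 't': mode=DATA remaining=1 emitted=13 chunks_done=2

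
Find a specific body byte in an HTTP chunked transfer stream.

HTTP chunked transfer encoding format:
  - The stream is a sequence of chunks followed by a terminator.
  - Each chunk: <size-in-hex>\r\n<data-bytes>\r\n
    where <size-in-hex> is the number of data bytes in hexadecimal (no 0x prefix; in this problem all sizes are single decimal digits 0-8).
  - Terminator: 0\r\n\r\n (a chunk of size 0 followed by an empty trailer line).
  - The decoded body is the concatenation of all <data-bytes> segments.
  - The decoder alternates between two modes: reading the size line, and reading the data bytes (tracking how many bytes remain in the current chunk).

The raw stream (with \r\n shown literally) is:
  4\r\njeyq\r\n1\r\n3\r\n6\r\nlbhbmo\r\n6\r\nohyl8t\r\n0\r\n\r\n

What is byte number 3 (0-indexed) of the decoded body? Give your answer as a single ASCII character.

Chunk 1: stream[0..1]='4' size=0x4=4, data at stream[3..7]='jeyq' -> body[0..4], body so far='jeyq'
Chunk 2: stream[9..10]='1' size=0x1=1, data at stream[12..13]='3' -> body[4..5], body so far='jeyq3'
Chunk 3: stream[15..16]='6' size=0x6=6, data at stream[18..24]='lbhbmo' -> body[5..11], body so far='jeyq3lbhbmo'
Chunk 4: stream[26..27]='6' size=0x6=6, data at stream[29..35]='ohyl8t' -> body[11..17], body so far='jeyq3lbhbmoohyl8t'
Chunk 5: stream[37..38]='0' size=0 (terminator). Final body='jeyq3lbhbmoohyl8t' (17 bytes)
Body byte 3 = 'q'

Answer: q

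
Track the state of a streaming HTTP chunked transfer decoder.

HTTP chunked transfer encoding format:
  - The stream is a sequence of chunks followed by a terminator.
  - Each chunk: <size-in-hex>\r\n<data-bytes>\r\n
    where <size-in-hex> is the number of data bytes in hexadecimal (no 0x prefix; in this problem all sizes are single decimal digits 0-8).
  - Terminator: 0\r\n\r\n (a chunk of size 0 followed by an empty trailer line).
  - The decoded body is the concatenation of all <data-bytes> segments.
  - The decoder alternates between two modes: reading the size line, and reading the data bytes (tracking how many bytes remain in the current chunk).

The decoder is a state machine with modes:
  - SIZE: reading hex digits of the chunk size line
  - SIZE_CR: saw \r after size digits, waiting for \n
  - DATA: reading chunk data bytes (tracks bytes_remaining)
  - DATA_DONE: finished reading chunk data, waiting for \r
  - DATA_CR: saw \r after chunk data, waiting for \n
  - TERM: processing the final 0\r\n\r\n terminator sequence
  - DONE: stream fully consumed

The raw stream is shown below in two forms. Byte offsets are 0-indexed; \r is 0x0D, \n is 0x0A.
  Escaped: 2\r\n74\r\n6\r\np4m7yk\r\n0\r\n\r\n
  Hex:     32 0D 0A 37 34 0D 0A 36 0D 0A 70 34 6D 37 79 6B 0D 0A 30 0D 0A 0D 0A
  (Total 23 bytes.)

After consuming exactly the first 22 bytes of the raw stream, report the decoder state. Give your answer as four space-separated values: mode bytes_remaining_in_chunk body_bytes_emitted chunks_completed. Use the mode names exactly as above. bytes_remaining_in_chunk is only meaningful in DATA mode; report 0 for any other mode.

Byte 0 = '2': mode=SIZE remaining=0 emitted=0 chunks_done=0
Byte 1 = 0x0D: mode=SIZE_CR remaining=0 emitted=0 chunks_done=0
Byte 2 = 0x0A: mode=DATA remaining=2 emitted=0 chunks_done=0
Byte 3 = '7': mode=DATA remaining=1 emitted=1 chunks_done=0
Byte 4 = '4': mode=DATA_DONE remaining=0 emitted=2 chunks_done=0
Byte 5 = 0x0D: mode=DATA_CR remaining=0 emitted=2 chunks_done=0
Byte 6 = 0x0A: mode=SIZE remaining=0 emitted=2 chunks_done=1
Byte 7 = '6': mode=SIZE remaining=0 emitted=2 chunks_done=1
Byte 8 = 0x0D: mode=SIZE_CR remaining=0 emitted=2 chunks_done=1
Byte 9 = 0x0A: mode=DATA remaining=6 emitted=2 chunks_done=1
Byte 10 = 'p': mode=DATA remaining=5 emitted=3 chunks_done=1
Byte 11 = '4': mode=DATA remaining=4 emitted=4 chunks_done=1
Byte 12 = 'm': mode=DATA remaining=3 emitted=5 chunks_done=1
Byte 13 = '7': mode=DATA remaining=2 emitted=6 chunks_done=1
Byte 14 = 'y': mode=DATA remaining=1 emitted=7 chunks_done=1
Byte 15 = 'k': mode=DATA_DONE remaining=0 emitted=8 chunks_done=1
Byte 16 = 0x0D: mode=DATA_CR remaining=0 emitted=8 chunks_done=1
Byte 17 = 0x0A: mode=SIZE remaining=0 emitted=8 chunks_done=2
Byte 18 = '0': mode=SIZE remaining=0 emitted=8 chunks_done=2
Byte 19 = 0x0D: mode=SIZE_CR remaining=0 emitted=8 chunks_done=2
Byte 20 = 0x0A: mode=TERM remaining=0 emitted=8 chunks_done=2
Byte 21 = 0x0D: mode=TERM remaining=0 emitted=8 chunks_done=2

Answer: TERM 0 8 2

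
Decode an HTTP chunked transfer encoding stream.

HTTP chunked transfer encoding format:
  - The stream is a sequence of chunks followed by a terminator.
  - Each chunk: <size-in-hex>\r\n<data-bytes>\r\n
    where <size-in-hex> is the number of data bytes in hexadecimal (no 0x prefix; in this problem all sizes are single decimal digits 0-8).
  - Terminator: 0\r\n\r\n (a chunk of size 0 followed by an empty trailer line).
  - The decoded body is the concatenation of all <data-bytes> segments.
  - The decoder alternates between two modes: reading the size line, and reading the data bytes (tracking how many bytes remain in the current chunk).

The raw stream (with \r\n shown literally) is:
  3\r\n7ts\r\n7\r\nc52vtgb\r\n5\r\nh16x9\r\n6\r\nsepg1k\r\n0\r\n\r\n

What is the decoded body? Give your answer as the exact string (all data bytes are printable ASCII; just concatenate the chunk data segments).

Answer: 7tsc52vtgbh16x9sepg1k

Derivation:
Chunk 1: stream[0..1]='3' size=0x3=3, data at stream[3..6]='7ts' -> body[0..3], body so far='7ts'
Chunk 2: stream[8..9]='7' size=0x7=7, data at stream[11..18]='c52vtgb' -> body[3..10], body so far='7tsc52vtgb'
Chunk 3: stream[20..21]='5' size=0x5=5, data at stream[23..28]='h16x9' -> body[10..15], body so far='7tsc52vtgbh16x9'
Chunk 4: stream[30..31]='6' size=0x6=6, data at stream[33..39]='sepg1k' -> body[15..21], body so far='7tsc52vtgbh16x9sepg1k'
Chunk 5: stream[41..42]='0' size=0 (terminator). Final body='7tsc52vtgbh16x9sepg1k' (21 bytes)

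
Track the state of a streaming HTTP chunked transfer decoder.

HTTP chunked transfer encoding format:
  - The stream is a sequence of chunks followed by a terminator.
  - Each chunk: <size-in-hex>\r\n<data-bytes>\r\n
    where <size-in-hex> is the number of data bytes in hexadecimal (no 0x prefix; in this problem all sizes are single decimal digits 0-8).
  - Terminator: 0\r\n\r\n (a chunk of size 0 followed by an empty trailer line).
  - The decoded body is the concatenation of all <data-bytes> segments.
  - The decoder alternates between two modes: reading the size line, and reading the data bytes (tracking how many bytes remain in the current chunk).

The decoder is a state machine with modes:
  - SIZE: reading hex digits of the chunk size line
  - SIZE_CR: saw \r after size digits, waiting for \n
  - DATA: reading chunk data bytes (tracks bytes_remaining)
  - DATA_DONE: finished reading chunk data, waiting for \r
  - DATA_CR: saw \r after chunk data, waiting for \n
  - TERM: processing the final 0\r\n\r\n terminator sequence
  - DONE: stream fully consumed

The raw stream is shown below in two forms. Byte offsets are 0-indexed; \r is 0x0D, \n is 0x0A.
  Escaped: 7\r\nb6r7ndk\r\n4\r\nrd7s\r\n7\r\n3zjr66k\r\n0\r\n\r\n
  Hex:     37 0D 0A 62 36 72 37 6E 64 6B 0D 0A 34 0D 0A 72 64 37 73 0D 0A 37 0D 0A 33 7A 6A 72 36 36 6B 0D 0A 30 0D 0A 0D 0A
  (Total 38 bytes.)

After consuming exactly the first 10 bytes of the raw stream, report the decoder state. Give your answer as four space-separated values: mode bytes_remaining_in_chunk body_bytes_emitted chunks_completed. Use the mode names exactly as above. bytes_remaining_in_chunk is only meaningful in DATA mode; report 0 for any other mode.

Byte 0 = '7': mode=SIZE remaining=0 emitted=0 chunks_done=0
Byte 1 = 0x0D: mode=SIZE_CR remaining=0 emitted=0 chunks_done=0
Byte 2 = 0x0A: mode=DATA remaining=7 emitted=0 chunks_done=0
Byte 3 = 'b': mode=DATA remaining=6 emitted=1 chunks_done=0
Byte 4 = '6': mode=DATA remaining=5 emitted=2 chunks_done=0
Byte 5 = 'r': mode=DATA remaining=4 emitted=3 chunks_done=0
Byte 6 = '7': mode=DATA remaining=3 emitted=4 chunks_done=0
Byte 7 = 'n': mode=DATA remaining=2 emitted=5 chunks_done=0
Byte 8 = 'd': mode=DATA remaining=1 emitted=6 chunks_done=0
Byte 9 = 'k': mode=DATA_DONE remaining=0 emitted=7 chunks_done=0

Answer: DATA_DONE 0 7 0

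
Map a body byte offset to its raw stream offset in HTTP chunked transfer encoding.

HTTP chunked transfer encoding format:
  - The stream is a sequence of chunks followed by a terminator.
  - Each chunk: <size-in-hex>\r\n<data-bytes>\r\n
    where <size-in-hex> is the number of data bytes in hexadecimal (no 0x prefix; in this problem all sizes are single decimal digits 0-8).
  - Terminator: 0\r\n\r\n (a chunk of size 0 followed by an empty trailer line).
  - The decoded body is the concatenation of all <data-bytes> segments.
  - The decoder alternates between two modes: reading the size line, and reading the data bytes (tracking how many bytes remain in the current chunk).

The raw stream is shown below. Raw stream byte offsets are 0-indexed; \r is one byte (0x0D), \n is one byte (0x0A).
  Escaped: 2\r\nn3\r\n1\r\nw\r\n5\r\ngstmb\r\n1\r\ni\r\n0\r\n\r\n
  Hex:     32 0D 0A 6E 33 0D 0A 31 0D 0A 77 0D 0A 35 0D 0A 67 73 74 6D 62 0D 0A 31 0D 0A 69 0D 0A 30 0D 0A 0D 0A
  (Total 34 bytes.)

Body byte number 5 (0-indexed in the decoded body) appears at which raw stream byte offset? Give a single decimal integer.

Chunk 1: stream[0..1]='2' size=0x2=2, data at stream[3..5]='n3' -> body[0..2], body so far='n3'
Chunk 2: stream[7..8]='1' size=0x1=1, data at stream[10..11]='w' -> body[2..3], body so far='n3w'
Chunk 3: stream[13..14]='5' size=0x5=5, data at stream[16..21]='gstmb' -> body[3..8], body so far='n3wgstmb'
Chunk 4: stream[23..24]='1' size=0x1=1, data at stream[26..27]='i' -> body[8..9], body so far='n3wgstmbi'
Chunk 5: stream[29..30]='0' size=0 (terminator). Final body='n3wgstmbi' (9 bytes)
Body byte 5 at stream offset 18

Answer: 18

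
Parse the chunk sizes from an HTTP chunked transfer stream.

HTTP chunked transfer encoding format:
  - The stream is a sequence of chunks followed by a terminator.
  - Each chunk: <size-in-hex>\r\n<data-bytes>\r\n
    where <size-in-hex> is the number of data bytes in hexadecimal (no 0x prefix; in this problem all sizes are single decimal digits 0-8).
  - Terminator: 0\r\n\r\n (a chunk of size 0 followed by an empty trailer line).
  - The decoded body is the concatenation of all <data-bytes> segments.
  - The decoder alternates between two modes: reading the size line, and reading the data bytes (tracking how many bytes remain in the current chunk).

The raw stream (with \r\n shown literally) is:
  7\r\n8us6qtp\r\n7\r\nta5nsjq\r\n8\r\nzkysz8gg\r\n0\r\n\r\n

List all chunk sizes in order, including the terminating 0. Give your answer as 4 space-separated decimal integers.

Chunk 1: stream[0..1]='7' size=0x7=7, data at stream[3..10]='8us6qtp' -> body[0..7], body so far='8us6qtp'
Chunk 2: stream[12..13]='7' size=0x7=7, data at stream[15..22]='ta5nsjq' -> body[7..14], body so far='8us6qtpta5nsjq'
Chunk 3: stream[24..25]='8' size=0x8=8, data at stream[27..35]='zkysz8gg' -> body[14..22], body so far='8us6qtpta5nsjqzkysz8gg'
Chunk 4: stream[37..38]='0' size=0 (terminator). Final body='8us6qtpta5nsjqzkysz8gg' (22 bytes)

Answer: 7 7 8 0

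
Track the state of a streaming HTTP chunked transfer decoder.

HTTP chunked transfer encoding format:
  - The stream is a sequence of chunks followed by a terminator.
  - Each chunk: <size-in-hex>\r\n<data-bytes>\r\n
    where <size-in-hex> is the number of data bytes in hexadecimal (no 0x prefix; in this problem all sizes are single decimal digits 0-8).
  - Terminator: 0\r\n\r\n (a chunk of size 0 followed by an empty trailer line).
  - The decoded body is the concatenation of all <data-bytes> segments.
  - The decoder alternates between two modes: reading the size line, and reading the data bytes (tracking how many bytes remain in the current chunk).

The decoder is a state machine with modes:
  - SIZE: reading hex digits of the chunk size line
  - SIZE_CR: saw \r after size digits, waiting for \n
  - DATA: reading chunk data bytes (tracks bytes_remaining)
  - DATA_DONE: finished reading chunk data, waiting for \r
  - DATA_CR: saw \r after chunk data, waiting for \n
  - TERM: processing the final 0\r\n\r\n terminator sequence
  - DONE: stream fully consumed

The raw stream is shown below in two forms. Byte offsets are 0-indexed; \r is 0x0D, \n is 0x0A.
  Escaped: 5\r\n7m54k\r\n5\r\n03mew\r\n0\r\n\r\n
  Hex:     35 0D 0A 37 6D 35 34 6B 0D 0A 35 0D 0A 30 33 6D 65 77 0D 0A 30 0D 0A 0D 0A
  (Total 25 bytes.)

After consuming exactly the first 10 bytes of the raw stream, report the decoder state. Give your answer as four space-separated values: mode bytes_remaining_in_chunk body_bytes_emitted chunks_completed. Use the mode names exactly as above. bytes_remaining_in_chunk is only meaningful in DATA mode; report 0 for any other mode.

Answer: SIZE 0 5 1

Derivation:
Byte 0 = '5': mode=SIZE remaining=0 emitted=0 chunks_done=0
Byte 1 = 0x0D: mode=SIZE_CR remaining=0 emitted=0 chunks_done=0
Byte 2 = 0x0A: mode=DATA remaining=5 emitted=0 chunks_done=0
Byte 3 = '7': mode=DATA remaining=4 emitted=1 chunks_done=0
Byte 4 = 'm': mode=DATA remaining=3 emitted=2 chunks_done=0
Byte 5 = '5': mode=DATA remaining=2 emitted=3 chunks_done=0
Byte 6 = '4': mode=DATA remaining=1 emitted=4 chunks_done=0
Byte 7 = 'k': mode=DATA_DONE remaining=0 emitted=5 chunks_done=0
Byte 8 = 0x0D: mode=DATA_CR remaining=0 emitted=5 chunks_done=0
Byte 9 = 0x0A: mode=SIZE remaining=0 emitted=5 chunks_done=1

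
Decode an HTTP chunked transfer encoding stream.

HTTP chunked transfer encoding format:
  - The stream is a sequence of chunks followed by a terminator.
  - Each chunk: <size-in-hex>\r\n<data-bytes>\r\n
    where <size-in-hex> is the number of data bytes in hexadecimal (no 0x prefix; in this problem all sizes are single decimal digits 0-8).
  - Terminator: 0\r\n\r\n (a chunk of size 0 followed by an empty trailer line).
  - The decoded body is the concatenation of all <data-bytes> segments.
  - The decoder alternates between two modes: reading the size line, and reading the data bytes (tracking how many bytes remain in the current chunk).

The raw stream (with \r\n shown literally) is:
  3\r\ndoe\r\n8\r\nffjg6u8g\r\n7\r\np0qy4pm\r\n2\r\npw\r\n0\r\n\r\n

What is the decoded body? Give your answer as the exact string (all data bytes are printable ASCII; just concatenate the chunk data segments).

Answer: doeffjg6u8gp0qy4pmpw

Derivation:
Chunk 1: stream[0..1]='3' size=0x3=3, data at stream[3..6]='doe' -> body[0..3], body so far='doe'
Chunk 2: stream[8..9]='8' size=0x8=8, data at stream[11..19]='ffjg6u8g' -> body[3..11], body so far='doeffjg6u8g'
Chunk 3: stream[21..22]='7' size=0x7=7, data at stream[24..31]='p0qy4pm' -> body[11..18], body so far='doeffjg6u8gp0qy4pm'
Chunk 4: stream[33..34]='2' size=0x2=2, data at stream[36..38]='pw' -> body[18..20], body so far='doeffjg6u8gp0qy4pmpw'
Chunk 5: stream[40..41]='0' size=0 (terminator). Final body='doeffjg6u8gp0qy4pmpw' (20 bytes)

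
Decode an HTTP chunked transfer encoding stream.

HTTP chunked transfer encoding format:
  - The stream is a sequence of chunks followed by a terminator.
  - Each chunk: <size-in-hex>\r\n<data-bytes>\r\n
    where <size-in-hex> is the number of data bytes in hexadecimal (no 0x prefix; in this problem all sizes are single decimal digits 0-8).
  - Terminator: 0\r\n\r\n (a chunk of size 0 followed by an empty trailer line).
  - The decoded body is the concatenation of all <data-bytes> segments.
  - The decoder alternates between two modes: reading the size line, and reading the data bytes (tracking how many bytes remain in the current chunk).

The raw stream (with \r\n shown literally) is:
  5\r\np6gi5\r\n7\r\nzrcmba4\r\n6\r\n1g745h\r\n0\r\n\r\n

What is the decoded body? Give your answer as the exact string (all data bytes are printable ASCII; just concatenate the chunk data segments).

Answer: p6gi5zrcmba41g745h

Derivation:
Chunk 1: stream[0..1]='5' size=0x5=5, data at stream[3..8]='p6gi5' -> body[0..5], body so far='p6gi5'
Chunk 2: stream[10..11]='7' size=0x7=7, data at stream[13..20]='zrcmba4' -> body[5..12], body so far='p6gi5zrcmba4'
Chunk 3: stream[22..23]='6' size=0x6=6, data at stream[25..31]='1g745h' -> body[12..18], body so far='p6gi5zrcmba41g745h'
Chunk 4: stream[33..34]='0' size=0 (terminator). Final body='p6gi5zrcmba41g745h' (18 bytes)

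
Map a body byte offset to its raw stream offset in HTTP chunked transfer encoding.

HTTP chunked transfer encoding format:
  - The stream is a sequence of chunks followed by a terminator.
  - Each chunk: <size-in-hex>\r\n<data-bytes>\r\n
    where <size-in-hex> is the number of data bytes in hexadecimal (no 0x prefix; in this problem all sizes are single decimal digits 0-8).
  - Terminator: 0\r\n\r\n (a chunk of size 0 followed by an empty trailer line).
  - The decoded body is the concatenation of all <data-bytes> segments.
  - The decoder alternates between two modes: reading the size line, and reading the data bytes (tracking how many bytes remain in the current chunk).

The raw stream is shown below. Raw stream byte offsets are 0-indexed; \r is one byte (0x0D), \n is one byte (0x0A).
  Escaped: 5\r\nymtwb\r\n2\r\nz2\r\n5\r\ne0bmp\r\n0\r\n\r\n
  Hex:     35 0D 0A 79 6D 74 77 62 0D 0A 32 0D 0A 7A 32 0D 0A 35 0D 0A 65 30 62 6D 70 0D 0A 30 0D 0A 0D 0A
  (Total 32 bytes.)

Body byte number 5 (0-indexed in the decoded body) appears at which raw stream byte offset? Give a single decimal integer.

Answer: 13

Derivation:
Chunk 1: stream[0..1]='5' size=0x5=5, data at stream[3..8]='ymtwb' -> body[0..5], body so far='ymtwb'
Chunk 2: stream[10..11]='2' size=0x2=2, data at stream[13..15]='z2' -> body[5..7], body so far='ymtwbz2'
Chunk 3: stream[17..18]='5' size=0x5=5, data at stream[20..25]='e0bmp' -> body[7..12], body so far='ymtwbz2e0bmp'
Chunk 4: stream[27..28]='0' size=0 (terminator). Final body='ymtwbz2e0bmp' (12 bytes)
Body byte 5 at stream offset 13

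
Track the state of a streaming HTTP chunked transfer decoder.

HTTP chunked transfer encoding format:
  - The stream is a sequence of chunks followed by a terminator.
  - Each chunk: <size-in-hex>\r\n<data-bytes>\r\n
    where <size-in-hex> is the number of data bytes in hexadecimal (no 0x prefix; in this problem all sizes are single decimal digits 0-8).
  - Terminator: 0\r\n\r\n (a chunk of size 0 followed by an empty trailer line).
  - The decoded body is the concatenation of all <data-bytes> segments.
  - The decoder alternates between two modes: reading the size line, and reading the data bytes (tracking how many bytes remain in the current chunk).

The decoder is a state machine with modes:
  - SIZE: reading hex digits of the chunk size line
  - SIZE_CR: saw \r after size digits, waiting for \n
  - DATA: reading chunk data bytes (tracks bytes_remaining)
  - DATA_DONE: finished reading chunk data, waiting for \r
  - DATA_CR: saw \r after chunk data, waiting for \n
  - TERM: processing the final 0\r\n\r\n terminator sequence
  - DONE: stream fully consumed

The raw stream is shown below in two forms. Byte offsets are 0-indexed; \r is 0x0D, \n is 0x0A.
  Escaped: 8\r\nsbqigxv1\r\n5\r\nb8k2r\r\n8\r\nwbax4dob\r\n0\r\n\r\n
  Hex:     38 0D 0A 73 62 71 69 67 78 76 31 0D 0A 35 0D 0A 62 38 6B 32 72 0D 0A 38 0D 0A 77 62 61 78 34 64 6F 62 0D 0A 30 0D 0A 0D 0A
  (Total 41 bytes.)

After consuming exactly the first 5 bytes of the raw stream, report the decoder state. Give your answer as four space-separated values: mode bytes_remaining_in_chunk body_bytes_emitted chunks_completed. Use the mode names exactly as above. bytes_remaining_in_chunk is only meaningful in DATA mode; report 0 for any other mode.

Byte 0 = '8': mode=SIZE remaining=0 emitted=0 chunks_done=0
Byte 1 = 0x0D: mode=SIZE_CR remaining=0 emitted=0 chunks_done=0
Byte 2 = 0x0A: mode=DATA remaining=8 emitted=0 chunks_done=0
Byte 3 = 's': mode=DATA remaining=7 emitted=1 chunks_done=0
Byte 4 = 'b': mode=DATA remaining=6 emitted=2 chunks_done=0

Answer: DATA 6 2 0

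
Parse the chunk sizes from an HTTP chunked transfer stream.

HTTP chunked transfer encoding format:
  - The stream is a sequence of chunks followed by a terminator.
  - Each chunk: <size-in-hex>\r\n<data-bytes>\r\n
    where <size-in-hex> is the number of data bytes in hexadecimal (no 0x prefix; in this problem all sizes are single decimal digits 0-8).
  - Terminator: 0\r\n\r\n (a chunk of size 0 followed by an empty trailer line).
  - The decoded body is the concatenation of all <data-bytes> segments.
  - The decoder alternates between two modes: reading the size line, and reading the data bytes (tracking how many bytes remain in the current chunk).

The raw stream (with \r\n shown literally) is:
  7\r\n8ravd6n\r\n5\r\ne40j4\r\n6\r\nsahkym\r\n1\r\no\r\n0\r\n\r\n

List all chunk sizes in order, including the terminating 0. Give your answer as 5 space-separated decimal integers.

Chunk 1: stream[0..1]='7' size=0x7=7, data at stream[3..10]='8ravd6n' -> body[0..7], body so far='8ravd6n'
Chunk 2: stream[12..13]='5' size=0x5=5, data at stream[15..20]='e40j4' -> body[7..12], body so far='8ravd6ne40j4'
Chunk 3: stream[22..23]='6' size=0x6=6, data at stream[25..31]='sahkym' -> body[12..18], body so far='8ravd6ne40j4sahkym'
Chunk 4: stream[33..34]='1' size=0x1=1, data at stream[36..37]='o' -> body[18..19], body so far='8ravd6ne40j4sahkymo'
Chunk 5: stream[39..40]='0' size=0 (terminator). Final body='8ravd6ne40j4sahkymo' (19 bytes)

Answer: 7 5 6 1 0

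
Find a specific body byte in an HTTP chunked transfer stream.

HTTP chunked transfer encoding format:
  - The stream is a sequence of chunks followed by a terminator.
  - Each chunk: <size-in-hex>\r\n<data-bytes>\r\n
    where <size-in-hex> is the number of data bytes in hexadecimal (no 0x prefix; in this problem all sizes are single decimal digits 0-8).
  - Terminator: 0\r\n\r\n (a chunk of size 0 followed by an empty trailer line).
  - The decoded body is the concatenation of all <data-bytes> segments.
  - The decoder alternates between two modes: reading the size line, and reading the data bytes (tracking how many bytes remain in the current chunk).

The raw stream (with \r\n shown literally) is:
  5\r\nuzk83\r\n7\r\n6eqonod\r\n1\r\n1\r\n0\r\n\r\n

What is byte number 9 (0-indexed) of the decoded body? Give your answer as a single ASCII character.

Chunk 1: stream[0..1]='5' size=0x5=5, data at stream[3..8]='uzk83' -> body[0..5], body so far='uzk83'
Chunk 2: stream[10..11]='7' size=0x7=7, data at stream[13..20]='6eqonod' -> body[5..12], body so far='uzk836eqonod'
Chunk 3: stream[22..23]='1' size=0x1=1, data at stream[25..26]='1' -> body[12..13], body so far='uzk836eqonod1'
Chunk 4: stream[28..29]='0' size=0 (terminator). Final body='uzk836eqonod1' (13 bytes)
Body byte 9 = 'n'

Answer: n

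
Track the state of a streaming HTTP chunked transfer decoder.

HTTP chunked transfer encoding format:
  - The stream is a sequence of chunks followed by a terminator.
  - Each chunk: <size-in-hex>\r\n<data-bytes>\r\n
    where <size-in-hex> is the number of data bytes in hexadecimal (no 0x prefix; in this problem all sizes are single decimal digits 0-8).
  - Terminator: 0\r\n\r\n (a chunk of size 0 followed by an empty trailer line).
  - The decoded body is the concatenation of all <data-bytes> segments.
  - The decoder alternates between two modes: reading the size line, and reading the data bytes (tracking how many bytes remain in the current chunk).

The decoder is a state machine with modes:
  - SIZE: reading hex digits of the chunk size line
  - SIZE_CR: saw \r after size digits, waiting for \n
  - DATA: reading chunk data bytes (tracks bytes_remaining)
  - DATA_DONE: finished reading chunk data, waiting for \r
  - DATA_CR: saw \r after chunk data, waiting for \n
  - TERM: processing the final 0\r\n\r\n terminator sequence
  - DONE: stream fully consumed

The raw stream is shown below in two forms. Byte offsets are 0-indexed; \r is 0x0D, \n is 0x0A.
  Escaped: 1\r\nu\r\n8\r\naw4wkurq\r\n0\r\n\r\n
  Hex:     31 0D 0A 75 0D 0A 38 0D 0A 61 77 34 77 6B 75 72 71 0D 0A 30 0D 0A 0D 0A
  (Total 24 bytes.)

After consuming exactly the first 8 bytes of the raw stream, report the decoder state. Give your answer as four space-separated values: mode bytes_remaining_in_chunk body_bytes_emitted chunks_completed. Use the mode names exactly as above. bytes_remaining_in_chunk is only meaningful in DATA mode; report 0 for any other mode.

Answer: SIZE_CR 0 1 1

Derivation:
Byte 0 = '1': mode=SIZE remaining=0 emitted=0 chunks_done=0
Byte 1 = 0x0D: mode=SIZE_CR remaining=0 emitted=0 chunks_done=0
Byte 2 = 0x0A: mode=DATA remaining=1 emitted=0 chunks_done=0
Byte 3 = 'u': mode=DATA_DONE remaining=0 emitted=1 chunks_done=0
Byte 4 = 0x0D: mode=DATA_CR remaining=0 emitted=1 chunks_done=0
Byte 5 = 0x0A: mode=SIZE remaining=0 emitted=1 chunks_done=1
Byte 6 = '8': mode=SIZE remaining=0 emitted=1 chunks_done=1
Byte 7 = 0x0D: mode=SIZE_CR remaining=0 emitted=1 chunks_done=1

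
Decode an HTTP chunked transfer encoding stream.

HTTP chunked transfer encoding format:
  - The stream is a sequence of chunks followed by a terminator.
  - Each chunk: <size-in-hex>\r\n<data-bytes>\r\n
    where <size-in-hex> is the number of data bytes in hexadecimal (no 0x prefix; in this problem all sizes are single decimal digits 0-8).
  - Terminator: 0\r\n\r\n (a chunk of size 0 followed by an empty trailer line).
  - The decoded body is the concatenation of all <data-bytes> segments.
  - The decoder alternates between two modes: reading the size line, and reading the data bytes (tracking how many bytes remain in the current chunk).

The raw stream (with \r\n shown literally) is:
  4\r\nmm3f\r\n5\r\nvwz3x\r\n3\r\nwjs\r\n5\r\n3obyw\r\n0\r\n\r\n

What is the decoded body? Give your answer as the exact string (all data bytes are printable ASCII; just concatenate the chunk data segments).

Chunk 1: stream[0..1]='4' size=0x4=4, data at stream[3..7]='mm3f' -> body[0..4], body so far='mm3f'
Chunk 2: stream[9..10]='5' size=0x5=5, data at stream[12..17]='vwz3x' -> body[4..9], body so far='mm3fvwz3x'
Chunk 3: stream[19..20]='3' size=0x3=3, data at stream[22..25]='wjs' -> body[9..12], body so far='mm3fvwz3xwjs'
Chunk 4: stream[27..28]='5' size=0x5=5, data at stream[30..35]='3obyw' -> body[12..17], body so far='mm3fvwz3xwjs3obyw'
Chunk 5: stream[37..38]='0' size=0 (terminator). Final body='mm3fvwz3xwjs3obyw' (17 bytes)

Answer: mm3fvwz3xwjs3obyw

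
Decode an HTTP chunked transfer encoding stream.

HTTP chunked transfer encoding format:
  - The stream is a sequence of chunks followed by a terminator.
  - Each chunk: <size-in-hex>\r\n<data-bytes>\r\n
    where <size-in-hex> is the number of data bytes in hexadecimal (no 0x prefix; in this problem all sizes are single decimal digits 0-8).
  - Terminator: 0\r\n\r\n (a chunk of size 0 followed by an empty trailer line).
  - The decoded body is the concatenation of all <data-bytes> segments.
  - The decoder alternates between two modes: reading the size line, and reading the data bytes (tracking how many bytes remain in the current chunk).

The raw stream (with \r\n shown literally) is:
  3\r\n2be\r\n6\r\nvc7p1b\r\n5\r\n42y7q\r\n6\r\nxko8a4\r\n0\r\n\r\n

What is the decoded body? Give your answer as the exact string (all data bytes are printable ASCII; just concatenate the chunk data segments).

Chunk 1: stream[0..1]='3' size=0x3=3, data at stream[3..6]='2be' -> body[0..3], body so far='2be'
Chunk 2: stream[8..9]='6' size=0x6=6, data at stream[11..17]='vc7p1b' -> body[3..9], body so far='2bevc7p1b'
Chunk 3: stream[19..20]='5' size=0x5=5, data at stream[22..27]='42y7q' -> body[9..14], body so far='2bevc7p1b42y7q'
Chunk 4: stream[29..30]='6' size=0x6=6, data at stream[32..38]='xko8a4' -> body[14..20], body so far='2bevc7p1b42y7qxko8a4'
Chunk 5: stream[40..41]='0' size=0 (terminator). Final body='2bevc7p1b42y7qxko8a4' (20 bytes)

Answer: 2bevc7p1b42y7qxko8a4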